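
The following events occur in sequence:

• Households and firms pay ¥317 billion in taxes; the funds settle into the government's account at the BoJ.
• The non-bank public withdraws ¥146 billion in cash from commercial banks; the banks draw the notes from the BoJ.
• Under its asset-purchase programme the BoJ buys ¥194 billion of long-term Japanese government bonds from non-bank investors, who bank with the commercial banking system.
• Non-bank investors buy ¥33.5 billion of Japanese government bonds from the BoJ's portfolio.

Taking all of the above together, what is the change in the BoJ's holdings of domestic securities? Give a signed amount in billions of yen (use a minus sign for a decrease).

BoJ balance sheet:
  Assets:      Securities +¥160.5B
  Liabilities: Bank reserves −¥302.5B, Currency in circulation +¥146B, Government deposits +¥317B
So the change in the BoJ's holdings of domestic securities is +¥160.5 billion.

+¥160.5 billion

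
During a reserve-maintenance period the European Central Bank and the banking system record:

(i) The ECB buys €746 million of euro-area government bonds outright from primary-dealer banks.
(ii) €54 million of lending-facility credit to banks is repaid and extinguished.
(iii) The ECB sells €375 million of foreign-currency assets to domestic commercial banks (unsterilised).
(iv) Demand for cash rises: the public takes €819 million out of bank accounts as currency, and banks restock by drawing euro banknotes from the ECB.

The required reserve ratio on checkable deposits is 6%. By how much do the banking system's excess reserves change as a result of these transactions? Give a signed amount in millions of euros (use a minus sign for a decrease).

-€452.86 million

OMO purchase (from banks) €746 million: reserves +€746M, deposits 0.
Discount-window repayment €54 million: reserves −€54M, deposits 0.
FX sale €375 million: reserves −€375M, deposits 0.
Currency withdrawal €819 million: reserves −€819M, deposits −€819M.
Totals: Δreserves = −€502M, Δdeposits = −€819M.
Δrequired reserves = 6% × −€819M = −€49.14M.
Δexcess reserves = Δreserves − Δrequired = −€502M − (−€49.14M) = -€452.86 million.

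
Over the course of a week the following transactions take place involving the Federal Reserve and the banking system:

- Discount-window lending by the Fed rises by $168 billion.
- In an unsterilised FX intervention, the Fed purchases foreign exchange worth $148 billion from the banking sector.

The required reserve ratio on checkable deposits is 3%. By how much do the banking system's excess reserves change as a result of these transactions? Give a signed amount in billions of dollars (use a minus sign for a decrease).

+$316 billion

Discount-window loan $168 billion: reserves +$168B, deposits 0.
FX purchase $148 billion: reserves +$148B, deposits 0.
Totals: Δreserves = +$316B, Δdeposits = 0.
Δrequired reserves = 3% × 0 = 0.
Δexcess reserves = Δreserves − Δrequired = +$316B − (0) = +$316 billion.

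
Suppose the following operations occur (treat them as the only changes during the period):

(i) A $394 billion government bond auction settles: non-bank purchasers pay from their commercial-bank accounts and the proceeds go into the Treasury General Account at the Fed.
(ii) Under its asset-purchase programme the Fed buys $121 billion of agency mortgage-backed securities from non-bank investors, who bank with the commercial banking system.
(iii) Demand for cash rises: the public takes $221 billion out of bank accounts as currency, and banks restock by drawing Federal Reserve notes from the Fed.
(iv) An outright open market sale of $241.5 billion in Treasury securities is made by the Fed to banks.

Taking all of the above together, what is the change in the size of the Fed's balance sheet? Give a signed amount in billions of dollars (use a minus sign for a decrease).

Government account inflow $394 billion: only the composition of liabilities changes → 0.
Asset purchase (from non-banks) $121 billion: a Fed asset is acquired → +$121B.
Currency withdrawal $221 billion: only the composition of liabilities changes → 0.
OMO sale (to banks) $241.5 billion: a Fed asset is shed → −$241.5B.
Net: 0 + 121 + 0 − 241.5 = -$120.5 billion.

-$120.5 billion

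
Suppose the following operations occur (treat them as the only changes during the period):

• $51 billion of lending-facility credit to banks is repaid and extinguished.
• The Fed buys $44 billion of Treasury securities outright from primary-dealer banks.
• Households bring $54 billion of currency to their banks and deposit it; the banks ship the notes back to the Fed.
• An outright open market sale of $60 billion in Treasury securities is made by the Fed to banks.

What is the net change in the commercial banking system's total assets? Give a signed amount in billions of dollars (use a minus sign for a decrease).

+$3 billion

Discount-window repayment $51 billion: bank balance sheets shrink → −$51B.
OMO purchase (from banks) $44 billion: just an asset swap on bank balance sheets → 0.
Currency deposit $54 billion: bank balance sheets expand → +$54B.
OMO sale (to banks) $60 billion: just an asset swap on bank balance sheets → 0.
Net: −51 + 0 + 54 + 0 = +$3 billion.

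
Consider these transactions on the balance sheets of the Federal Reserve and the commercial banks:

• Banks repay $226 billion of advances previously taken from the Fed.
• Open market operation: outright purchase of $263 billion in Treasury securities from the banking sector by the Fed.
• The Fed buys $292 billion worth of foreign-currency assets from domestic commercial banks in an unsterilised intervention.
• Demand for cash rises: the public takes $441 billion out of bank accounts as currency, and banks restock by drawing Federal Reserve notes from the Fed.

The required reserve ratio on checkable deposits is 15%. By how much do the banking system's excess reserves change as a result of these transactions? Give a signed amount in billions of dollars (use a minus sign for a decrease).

-$45.85 billion

Discount-window repayment $226 billion: reserves −$226B, deposits 0.
OMO purchase (from banks) $263 billion: reserves +$263B, deposits 0.
FX purchase $292 billion: reserves +$292B, deposits 0.
Currency withdrawal $441 billion: reserves −$441B, deposits −$441B.
Totals: Δreserves = −$112B, Δdeposits = −$441B.
Δrequired reserves = 15% × −$441B = −$66.15B.
Δexcess reserves = Δreserves − Δrequired = −$112B − (−$66.15B) = -$45.85 billion.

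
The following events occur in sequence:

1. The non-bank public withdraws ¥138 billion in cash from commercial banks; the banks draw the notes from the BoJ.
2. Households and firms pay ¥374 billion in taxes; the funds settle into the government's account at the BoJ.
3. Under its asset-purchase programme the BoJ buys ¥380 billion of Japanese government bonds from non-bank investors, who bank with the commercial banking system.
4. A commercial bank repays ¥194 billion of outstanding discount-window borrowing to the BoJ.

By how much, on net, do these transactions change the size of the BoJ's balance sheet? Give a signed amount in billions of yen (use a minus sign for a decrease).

Currency withdrawal ¥138 billion: only the composition of liabilities changes → 0.
Government account inflow ¥374 billion: only the composition of liabilities changes → 0.
Asset purchase (from non-banks) ¥380 billion: a BoJ asset is acquired → +¥380B.
Discount-window repayment ¥194 billion: a BoJ asset is shed → −¥194B.
Net: 0 + 0 + 380 − 194 = +¥186 billion.

+¥186 billion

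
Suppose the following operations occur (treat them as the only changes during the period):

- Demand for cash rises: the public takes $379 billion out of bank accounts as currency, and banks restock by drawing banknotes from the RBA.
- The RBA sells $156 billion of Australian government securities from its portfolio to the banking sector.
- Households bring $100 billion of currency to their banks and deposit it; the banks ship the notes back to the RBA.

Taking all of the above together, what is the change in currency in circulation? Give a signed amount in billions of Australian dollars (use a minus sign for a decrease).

RBA balance sheet:
  Assets:      Securities −$156B
  Liabilities: Bank reserves −$435B, Currency in circulation +$279B
So the change in currency in circulation is +$279 billion.

+$279 billion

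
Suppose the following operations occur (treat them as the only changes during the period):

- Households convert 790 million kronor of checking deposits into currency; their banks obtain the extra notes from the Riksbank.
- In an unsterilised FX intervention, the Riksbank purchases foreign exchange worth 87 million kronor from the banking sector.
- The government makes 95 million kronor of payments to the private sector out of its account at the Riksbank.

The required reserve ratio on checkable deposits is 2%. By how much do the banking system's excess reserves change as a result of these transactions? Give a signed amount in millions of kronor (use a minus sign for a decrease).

Currency withdrawal 790 million kronor: reserves −790M, deposits −790M.
FX purchase 87 million kronor: reserves +87M, deposits 0.
Government spending 95 million kronor: reserves +95M, deposits +95M.
Totals: Δreserves = −608M, Δdeposits = −695M.
Δrequired reserves = 2% × −695M = −13.9M.
Δexcess reserves = Δreserves − Δrequired = −608M − (−13.9M) = -594.1 million.

-594.1 million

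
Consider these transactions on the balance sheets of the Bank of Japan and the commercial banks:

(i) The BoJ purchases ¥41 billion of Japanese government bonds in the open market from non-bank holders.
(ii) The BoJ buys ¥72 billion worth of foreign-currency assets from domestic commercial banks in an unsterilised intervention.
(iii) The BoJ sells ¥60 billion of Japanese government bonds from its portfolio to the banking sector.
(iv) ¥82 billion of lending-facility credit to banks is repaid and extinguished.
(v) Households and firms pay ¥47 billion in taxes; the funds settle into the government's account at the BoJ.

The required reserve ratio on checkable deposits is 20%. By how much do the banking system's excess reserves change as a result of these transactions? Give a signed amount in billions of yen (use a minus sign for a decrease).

Asset purchase (from non-banks) ¥41 billion: reserves +¥41B, deposits +¥41B.
FX purchase ¥72 billion: reserves +¥72B, deposits 0.
OMO sale (to banks) ¥60 billion: reserves −¥60B, deposits 0.
Discount-window repayment ¥82 billion: reserves −¥82B, deposits 0.
Government account inflow ¥47 billion: reserves −¥47B, deposits −¥47B.
Totals: Δreserves = −¥76B, Δdeposits = −¥6B.
Δrequired reserves = 20% × −¥6B = −¥1.2B.
Δexcess reserves = Δreserves − Δrequired = −¥76B − (−¥1.2B) = -¥74.8 billion.

-¥74.8 billion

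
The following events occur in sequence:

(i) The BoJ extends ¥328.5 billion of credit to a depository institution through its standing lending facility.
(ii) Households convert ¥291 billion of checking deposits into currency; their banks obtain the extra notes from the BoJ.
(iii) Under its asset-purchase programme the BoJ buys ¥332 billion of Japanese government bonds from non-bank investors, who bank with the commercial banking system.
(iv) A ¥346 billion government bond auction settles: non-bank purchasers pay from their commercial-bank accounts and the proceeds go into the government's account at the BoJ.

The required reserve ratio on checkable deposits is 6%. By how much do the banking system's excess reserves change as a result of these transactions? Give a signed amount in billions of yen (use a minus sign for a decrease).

Discount-window loan ¥328.5 billion: reserves +¥328.5B, deposits 0.
Currency withdrawal ¥291 billion: reserves −¥291B, deposits −¥291B.
Asset purchase (from non-banks) ¥332 billion: reserves +¥332B, deposits +¥332B.
Government account inflow ¥346 billion: reserves −¥346B, deposits −¥346B.
Totals: Δreserves = +¥23.5B, Δdeposits = −¥305B.
Δrequired reserves = 6% × −¥305B = −¥18.3B.
Δexcess reserves = Δreserves − Δrequired = +¥23.5B − (−¥18.3B) = +¥41.8 billion.

+¥41.8 billion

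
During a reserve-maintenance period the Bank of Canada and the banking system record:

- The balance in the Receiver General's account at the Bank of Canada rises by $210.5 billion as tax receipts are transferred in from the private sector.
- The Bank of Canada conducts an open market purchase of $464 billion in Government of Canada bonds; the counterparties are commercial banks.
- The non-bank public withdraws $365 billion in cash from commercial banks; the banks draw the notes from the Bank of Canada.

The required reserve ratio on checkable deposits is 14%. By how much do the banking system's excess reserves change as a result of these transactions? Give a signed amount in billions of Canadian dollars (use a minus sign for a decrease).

-$30.93 billion

Government account inflow $210.5 billion: reserves −$210.5B, deposits −$210.5B.
OMO purchase (from banks) $464 billion: reserves +$464B, deposits 0.
Currency withdrawal $365 billion: reserves −$365B, deposits −$365B.
Totals: Δreserves = −$111.5B, Δdeposits = −$575.5B.
Δrequired reserves = 14% × −$575.5B = −$80.57B.
Δexcess reserves = Δreserves − Δrequired = −$111.5B − (−$80.57B) = -$30.93 billion.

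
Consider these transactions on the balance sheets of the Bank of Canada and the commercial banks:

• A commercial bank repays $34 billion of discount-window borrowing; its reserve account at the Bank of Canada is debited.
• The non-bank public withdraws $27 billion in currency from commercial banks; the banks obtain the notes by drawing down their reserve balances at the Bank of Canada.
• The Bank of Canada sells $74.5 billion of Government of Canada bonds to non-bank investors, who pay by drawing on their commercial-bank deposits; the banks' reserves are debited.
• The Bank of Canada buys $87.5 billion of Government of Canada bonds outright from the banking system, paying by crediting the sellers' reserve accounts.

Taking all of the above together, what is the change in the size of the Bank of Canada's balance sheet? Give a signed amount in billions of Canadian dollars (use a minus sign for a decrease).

-$21 billion

Discount-window repayment $34 billion: a Bank of Canada asset is shed → −$34B.
Currency withdrawal $27 billion: only the composition of liabilities changes → 0.
Asset sale (to non-banks) $74.5 billion: a Bank of Canada asset is shed → −$74.5B.
OMO purchase (from banks) $87.5 billion: a Bank of Canada asset is acquired → +$87.5B.
Net: −34 + 0 − 74.5 + 87.5 = -$21 billion.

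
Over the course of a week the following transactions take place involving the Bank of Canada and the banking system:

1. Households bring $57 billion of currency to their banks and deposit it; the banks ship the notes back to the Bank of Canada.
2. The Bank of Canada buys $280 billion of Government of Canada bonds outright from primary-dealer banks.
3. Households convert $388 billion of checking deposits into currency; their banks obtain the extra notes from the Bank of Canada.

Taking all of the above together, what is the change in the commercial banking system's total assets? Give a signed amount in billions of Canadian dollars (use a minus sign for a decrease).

-$331 billion

Currency deposit $57 billion: bank balance sheets expand → +$57B.
OMO purchase (from banks) $280 billion: just an asset swap on bank balance sheets → 0.
Currency withdrawal $388 billion: bank balance sheets shrink → −$388B.
Net: 57 + 0 − 388 = -$331 billion.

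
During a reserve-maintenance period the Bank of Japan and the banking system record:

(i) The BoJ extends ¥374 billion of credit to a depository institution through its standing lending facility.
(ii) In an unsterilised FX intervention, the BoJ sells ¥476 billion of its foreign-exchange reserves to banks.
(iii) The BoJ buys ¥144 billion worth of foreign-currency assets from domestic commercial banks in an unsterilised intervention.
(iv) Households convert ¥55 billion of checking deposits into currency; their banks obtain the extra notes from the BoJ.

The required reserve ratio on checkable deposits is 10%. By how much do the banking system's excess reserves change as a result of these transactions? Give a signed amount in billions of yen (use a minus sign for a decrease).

Discount-window loan ¥374 billion: reserves +¥374B, deposits 0.
FX sale ¥476 billion: reserves −¥476B, deposits 0.
FX purchase ¥144 billion: reserves +¥144B, deposits 0.
Currency withdrawal ¥55 billion: reserves −¥55B, deposits −¥55B.
Totals: Δreserves = −¥13B, Δdeposits = −¥55B.
Δrequired reserves = 10% × −¥55B = −¥5.5B.
Δexcess reserves = Δreserves − Δrequired = −¥13B − (−¥5.5B) = -¥7.5 billion.

-¥7.5 billion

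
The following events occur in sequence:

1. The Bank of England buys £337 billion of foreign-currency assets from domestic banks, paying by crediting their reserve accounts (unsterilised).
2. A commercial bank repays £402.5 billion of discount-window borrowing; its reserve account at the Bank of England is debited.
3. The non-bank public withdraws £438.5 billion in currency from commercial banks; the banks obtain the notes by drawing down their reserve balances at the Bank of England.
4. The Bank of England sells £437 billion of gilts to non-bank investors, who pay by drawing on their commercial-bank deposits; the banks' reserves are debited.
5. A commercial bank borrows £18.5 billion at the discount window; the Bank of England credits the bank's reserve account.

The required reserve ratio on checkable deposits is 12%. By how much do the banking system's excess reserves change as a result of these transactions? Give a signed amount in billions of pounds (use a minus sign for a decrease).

FX purchase £337 billion: reserves +£337B, deposits 0.
Discount-window repayment £402.5 billion: reserves −£402.5B, deposits 0.
Currency withdrawal £438.5 billion: reserves −£438.5B, deposits −£438.5B.
Asset sale (to non-banks) £437 billion: reserves −£437B, deposits −£437B.
Discount-window loan £18.5 billion: reserves +£18.5B, deposits 0.
Totals: Δreserves = −£922.5B, Δdeposits = −£875.5B.
Δrequired reserves = 12% × −£875.5B = −£105.06B.
Δexcess reserves = Δreserves − Δrequired = −£922.5B − (−£105.06B) = -£817.44 billion.

-£817.44 billion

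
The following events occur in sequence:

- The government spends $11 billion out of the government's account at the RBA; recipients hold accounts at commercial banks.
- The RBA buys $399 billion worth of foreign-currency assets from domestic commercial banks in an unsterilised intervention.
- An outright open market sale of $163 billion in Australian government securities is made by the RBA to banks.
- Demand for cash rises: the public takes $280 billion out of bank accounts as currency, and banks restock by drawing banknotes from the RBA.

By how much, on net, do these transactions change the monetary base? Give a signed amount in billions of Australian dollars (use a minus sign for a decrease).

+$247 billion

Government spending $11 billion: a non-base liability converts back to reserves → +$11B.
FX purchase $399 billion: RBA balance sheet expands → +$399B.
OMO sale (to banks) $163 billion: RBA balance sheet contracts → −$163B.
Currency withdrawal $280 billion: just a shift between currency and reserves — both are base money → 0.
Net: 11 + 399 − 163 + 0 = +$247 billion.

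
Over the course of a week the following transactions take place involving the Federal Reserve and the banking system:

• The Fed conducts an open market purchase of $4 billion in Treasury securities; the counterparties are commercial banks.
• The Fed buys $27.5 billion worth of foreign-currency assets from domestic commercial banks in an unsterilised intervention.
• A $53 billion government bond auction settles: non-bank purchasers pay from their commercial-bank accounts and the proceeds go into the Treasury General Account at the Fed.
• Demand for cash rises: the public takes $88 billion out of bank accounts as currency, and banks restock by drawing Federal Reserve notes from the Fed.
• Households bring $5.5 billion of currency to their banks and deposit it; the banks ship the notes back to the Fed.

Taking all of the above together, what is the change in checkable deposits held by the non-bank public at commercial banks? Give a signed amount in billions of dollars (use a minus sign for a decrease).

OMO purchase (from banks) $4 billion: the counterparty is a bank, so public deposits are unchanged → 0.
FX purchase $27.5 billion: the counterparty is a bank, so public deposits are unchanged → 0.
Government account inflow $53 billion: non-bank counterparties' bank balances fall → −$53B.
Currency withdrawal $88 billion: non-bank counterparties' bank balances fall → −$88B.
Currency deposit $5.5 billion: non-bank counterparties' bank balances rise → +$5.5B.
Net: 0 + 0 − 53 − 88 + 5.5 = -$135.5 billion.

-$135.5 billion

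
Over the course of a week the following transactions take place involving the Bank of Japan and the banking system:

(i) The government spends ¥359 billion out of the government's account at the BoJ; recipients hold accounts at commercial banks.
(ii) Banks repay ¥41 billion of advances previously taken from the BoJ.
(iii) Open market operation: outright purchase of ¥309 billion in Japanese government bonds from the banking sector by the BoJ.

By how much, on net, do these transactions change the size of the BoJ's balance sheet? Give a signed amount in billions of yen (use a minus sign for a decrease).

+¥268 billion

BoJ balance sheet:
  Assets:      Securities +¥309B, Loans to banks −¥41B
  Liabilities: Bank reserves +¥627B, Government deposits −¥359B
Change in total BoJ assets = +¥268 billion.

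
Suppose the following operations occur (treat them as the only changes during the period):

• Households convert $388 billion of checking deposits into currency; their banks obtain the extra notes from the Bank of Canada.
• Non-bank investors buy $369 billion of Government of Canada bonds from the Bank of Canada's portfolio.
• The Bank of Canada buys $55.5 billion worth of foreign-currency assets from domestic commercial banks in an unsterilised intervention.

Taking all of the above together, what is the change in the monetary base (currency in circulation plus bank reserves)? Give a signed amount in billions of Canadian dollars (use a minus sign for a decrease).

Currency withdrawal $388 billion: just a shift between currency and reserves — both are base money → 0.
Asset sale (to non-banks) $369 billion: Bank of Canada balance sheet contracts → −$369B.
FX purchase $55.5 billion: Bank of Canada balance sheet expands → +$55.5B.
Net: 0 − 369 + 55.5 = -$313.5 billion.

-$313.5 billion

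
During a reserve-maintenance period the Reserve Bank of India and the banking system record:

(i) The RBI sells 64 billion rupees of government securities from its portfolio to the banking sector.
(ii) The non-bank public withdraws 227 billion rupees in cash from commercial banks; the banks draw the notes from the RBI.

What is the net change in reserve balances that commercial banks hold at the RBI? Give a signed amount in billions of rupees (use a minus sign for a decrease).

RBI balance sheet:
  Assets:      Securities −64B
  Liabilities: Bank reserves −291B, Currency in circulation +227B
So the change in reserve balances that commercial banks hold at the RBI is -291 billion.

-291 billion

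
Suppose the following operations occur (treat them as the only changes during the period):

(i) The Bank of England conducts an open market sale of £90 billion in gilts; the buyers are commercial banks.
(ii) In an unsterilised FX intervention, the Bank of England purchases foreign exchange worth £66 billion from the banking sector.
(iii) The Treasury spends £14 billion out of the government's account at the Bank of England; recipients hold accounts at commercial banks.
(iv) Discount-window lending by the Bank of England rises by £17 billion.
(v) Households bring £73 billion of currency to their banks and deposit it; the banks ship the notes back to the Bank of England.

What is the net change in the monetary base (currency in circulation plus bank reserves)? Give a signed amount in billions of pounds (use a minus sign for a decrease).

+£7 billion

OMO sale (to banks) £90 billion: Bank of England balance sheet contracts → −£90B.
FX purchase £66 billion: Bank of England balance sheet expands → +£66B.
Government spending £14 billion: a non-base liability converts back to reserves → +£14B.
Discount-window loan £17 billion: Bank of England balance sheet expands → +£17B.
Currency deposit £73 billion: just a shift between currency and reserves — both are base money → 0.
Net: −90 + 66 + 14 + 17 + 0 = +£7 billion.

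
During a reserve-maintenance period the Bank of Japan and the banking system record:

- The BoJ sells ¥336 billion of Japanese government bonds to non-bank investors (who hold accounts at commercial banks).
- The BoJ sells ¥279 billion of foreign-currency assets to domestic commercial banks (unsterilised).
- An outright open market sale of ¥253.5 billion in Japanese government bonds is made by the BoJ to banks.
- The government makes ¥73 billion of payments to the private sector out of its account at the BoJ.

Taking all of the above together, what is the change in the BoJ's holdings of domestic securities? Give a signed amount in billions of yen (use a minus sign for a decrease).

BoJ balance sheet:
  Assets:      Securities −¥589.5B, Foreign assets −¥279B
  Liabilities: Bank reserves −¥795.5B, Government deposits −¥73B
Commercial banking system:
  Assets:      Reserves at CB −¥795.5B, Securities +¥253.5B, Foreign assets +¥279B
  Liabilities: Checkable deposits −¥263B
So the change in the BoJ's holdings of domestic securities is -¥589.5 billion.

-¥589.5 billion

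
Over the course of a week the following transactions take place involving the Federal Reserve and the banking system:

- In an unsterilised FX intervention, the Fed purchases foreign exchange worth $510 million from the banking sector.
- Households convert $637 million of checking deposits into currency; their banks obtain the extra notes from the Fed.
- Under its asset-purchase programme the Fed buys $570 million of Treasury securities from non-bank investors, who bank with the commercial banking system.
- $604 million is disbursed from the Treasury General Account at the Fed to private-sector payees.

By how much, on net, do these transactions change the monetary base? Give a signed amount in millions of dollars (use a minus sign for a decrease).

+$1684 million

FX purchase $510 million: Fed balance sheet expands → +$510M.
Currency withdrawal $637 million: just a shift between currency and reserves — both are base money → 0.
Asset purchase (from non-banks) $570 million: Fed balance sheet expands → +$570M.
Government spending $604 million: a non-base liability converts back to reserves → +$604M.
Net: 510 + 0 + 570 + 604 = +$1684 million.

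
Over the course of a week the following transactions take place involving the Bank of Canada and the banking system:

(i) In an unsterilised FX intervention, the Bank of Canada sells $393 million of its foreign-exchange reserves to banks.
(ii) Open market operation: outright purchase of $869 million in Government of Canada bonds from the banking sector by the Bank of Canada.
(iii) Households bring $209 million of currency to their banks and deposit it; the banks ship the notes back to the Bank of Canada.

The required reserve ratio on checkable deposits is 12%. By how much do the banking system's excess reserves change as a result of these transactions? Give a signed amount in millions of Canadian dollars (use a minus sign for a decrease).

+$659.92 million

FX sale $393 million: reserves −$393M, deposits 0.
OMO purchase (from banks) $869 million: reserves +$869M, deposits 0.
Currency deposit $209 million: reserves +$209M, deposits +$209M.
Totals: Δreserves = +$685M, Δdeposits = +$209M.
Δrequired reserves = 12% × +$209M = +$25.08M.
Δexcess reserves = Δreserves − Δrequired = +$685M − (+$25.08M) = +$659.92 million.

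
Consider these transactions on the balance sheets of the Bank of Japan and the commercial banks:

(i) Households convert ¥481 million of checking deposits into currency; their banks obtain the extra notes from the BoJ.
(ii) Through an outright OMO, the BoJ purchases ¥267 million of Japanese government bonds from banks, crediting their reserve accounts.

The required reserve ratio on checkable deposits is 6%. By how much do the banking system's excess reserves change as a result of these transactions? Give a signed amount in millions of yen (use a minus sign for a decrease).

-¥185.14 million

Currency withdrawal ¥481 million: reserves −¥481M, deposits −¥481M.
OMO purchase (from banks) ¥267 million: reserves +¥267M, deposits 0.
Totals: Δreserves = −¥214M, Δdeposits = −¥481M.
Δrequired reserves = 6% × −¥481M = −¥28.86M.
Δexcess reserves = Δreserves − Δrequired = −¥214M − (−¥28.86M) = -¥185.14 million.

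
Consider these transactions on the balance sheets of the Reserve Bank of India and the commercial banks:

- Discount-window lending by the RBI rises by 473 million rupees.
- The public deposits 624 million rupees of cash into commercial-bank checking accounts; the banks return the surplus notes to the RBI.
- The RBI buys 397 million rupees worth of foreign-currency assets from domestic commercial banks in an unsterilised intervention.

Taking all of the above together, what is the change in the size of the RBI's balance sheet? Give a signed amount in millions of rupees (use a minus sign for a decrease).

+870 million

Discount-window loan 473 million rupees: an RBI asset is acquired → +473M.
Currency deposit 624 million rupees: only the composition of liabilities changes → 0.
FX purchase 397 million rupees: an RBI asset is acquired → +397M.
Net: 473 + 0 + 397 = +870 million.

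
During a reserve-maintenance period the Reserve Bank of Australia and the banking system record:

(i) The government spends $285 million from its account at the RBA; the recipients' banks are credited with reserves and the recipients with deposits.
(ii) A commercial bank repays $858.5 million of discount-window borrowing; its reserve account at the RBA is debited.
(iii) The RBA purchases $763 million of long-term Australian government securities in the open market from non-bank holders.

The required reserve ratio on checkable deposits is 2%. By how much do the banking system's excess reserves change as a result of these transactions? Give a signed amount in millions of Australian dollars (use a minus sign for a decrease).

Government spending $285 million: reserves +$285M, deposits +$285M.
Discount-window repayment $858.5 million: reserves −$858.5M, deposits 0.
Asset purchase (from non-banks) $763 million: reserves +$763M, deposits +$763M.
Totals: Δreserves = +$189.5M, Δdeposits = +$1048M.
Δrequired reserves = 2% × +$1048M = +$20.96M.
Δexcess reserves = Δreserves − Δrequired = +$189.5M − (+$20.96M) = +$168.54 million.

+$168.54 million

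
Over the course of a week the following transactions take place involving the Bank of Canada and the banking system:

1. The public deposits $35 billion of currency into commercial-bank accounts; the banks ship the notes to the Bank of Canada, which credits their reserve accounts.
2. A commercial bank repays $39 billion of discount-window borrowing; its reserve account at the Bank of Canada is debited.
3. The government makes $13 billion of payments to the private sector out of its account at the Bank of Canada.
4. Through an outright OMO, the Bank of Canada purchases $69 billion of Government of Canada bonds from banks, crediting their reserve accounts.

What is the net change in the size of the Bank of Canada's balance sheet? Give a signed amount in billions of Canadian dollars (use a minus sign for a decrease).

+$30 billion

Bank of Canada balance sheet:
  Assets:      Securities +$69B, Loans to banks −$39B
  Liabilities: Bank reserves +$78B, Currency in circulation −$35B, Government deposits −$13B
Change in total Bank of Canada assets = +$30 billion.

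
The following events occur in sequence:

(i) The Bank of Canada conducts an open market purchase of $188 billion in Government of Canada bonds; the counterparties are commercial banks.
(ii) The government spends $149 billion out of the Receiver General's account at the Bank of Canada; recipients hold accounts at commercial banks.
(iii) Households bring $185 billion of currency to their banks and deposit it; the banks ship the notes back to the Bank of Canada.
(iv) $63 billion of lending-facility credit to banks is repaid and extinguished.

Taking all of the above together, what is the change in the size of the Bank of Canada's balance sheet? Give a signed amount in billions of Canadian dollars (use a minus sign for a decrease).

Bank of Canada balance sheet:
  Assets:      Securities +$188B, Loans to banks −$63B
  Liabilities: Bank reserves +$459B, Currency in circulation −$185B, Government deposits −$149B
Change in total Bank of Canada assets = +$125 billion.

+$125 billion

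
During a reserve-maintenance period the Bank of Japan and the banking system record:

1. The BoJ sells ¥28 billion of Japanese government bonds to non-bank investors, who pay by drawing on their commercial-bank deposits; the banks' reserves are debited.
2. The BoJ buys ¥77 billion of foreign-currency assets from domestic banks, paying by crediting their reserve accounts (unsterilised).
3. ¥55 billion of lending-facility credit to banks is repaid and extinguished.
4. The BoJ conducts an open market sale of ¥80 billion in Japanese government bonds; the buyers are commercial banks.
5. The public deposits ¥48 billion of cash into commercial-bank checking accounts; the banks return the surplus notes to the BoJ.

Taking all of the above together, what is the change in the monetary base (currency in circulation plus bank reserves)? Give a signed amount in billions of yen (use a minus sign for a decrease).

Asset sale (to non-banks) ¥28 billion: BoJ balance sheet contracts → −¥28B.
FX purchase ¥77 billion: BoJ balance sheet expands → +¥77B.
Discount-window repayment ¥55 billion: BoJ balance sheet contracts → −¥55B.
OMO sale (to banks) ¥80 billion: BoJ balance sheet contracts → −¥80B.
Currency deposit ¥48 billion: just a shift between currency and reserves — both are base money → 0.
Net: −28 + 77 − 55 − 80 + 0 = -¥86 billion.

-¥86 billion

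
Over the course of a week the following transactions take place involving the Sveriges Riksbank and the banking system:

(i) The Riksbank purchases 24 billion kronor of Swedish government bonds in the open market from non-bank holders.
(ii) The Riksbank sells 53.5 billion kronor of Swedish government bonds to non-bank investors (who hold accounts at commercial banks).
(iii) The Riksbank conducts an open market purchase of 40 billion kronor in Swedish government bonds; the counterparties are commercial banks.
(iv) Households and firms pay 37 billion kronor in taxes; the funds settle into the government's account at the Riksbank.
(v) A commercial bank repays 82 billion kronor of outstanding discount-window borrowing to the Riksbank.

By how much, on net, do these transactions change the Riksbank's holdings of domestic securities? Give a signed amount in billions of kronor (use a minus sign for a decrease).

Riksbank balance sheet:
  Assets:      Securities +10.5B, Loans to banks −82B
  Liabilities: Bank reserves −108.5B, Government deposits +37B
So the change in the Riksbank's holdings of domestic securities is +10.5 billion.

+10.5 billion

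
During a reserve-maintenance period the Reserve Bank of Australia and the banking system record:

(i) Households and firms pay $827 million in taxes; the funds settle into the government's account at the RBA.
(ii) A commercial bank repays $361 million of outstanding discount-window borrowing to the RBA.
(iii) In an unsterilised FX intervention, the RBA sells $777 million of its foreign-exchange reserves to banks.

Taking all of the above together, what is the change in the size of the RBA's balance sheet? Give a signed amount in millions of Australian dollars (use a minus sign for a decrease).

Government account inflow $827 million: only the composition of liabilities changes → 0.
Discount-window repayment $361 million: an RBA asset is shed → −$361M.
FX sale $777 million: an RBA asset is shed → −$777M.
Net: 0 − 361 − 777 = -$1138 million.

-$1138 million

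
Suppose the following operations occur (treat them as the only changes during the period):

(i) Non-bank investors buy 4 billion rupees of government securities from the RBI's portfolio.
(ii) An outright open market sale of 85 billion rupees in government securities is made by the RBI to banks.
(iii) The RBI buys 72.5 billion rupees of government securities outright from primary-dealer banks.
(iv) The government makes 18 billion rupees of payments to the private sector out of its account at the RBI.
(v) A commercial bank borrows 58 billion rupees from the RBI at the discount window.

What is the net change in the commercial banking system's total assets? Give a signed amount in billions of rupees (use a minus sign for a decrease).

Asset sale (to non-banks) 4 billion rupees: bank balance sheets shrink → −4B.
OMO sale (to banks) 85 billion rupees: just an asset swap on bank balance sheets → 0.
OMO purchase (from banks) 72.5 billion rupees: just an asset swap on bank balance sheets → 0.
Government spending 18 billion rupees: bank balance sheets expand → +18B.
Discount-window loan 58 billion rupees: bank balance sheets expand → +58B.
Net: −4 + 0 + 0 + 18 + 58 = +72 billion.

+72 billion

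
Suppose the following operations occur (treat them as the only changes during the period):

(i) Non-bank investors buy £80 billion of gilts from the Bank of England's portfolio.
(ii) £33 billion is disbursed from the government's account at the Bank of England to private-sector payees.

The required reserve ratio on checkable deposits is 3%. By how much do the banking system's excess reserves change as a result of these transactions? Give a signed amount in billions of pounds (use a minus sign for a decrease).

Asset sale (to non-banks) £80 billion: reserves −£80B, deposits −£80B.
Government spending £33 billion: reserves +£33B, deposits +£33B.
Totals: Δreserves = −£47B, Δdeposits = −£47B.
Δrequired reserves = 3% × −£47B = −£1.41B.
Δexcess reserves = Δreserves − Δrequired = −£47B − (−£1.41B) = -£45.59 billion.

-£45.59 billion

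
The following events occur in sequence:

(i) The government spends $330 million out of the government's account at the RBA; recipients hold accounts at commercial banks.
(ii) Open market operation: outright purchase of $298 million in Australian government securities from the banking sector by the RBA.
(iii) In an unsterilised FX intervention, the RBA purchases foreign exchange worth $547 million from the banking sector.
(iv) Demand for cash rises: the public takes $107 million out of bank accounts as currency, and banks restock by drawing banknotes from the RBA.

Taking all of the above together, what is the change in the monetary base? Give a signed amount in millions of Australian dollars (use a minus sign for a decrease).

+$1175 million

Government spending $330 million: a non-base liability converts back to reserves → +$330M.
OMO purchase (from banks) $298 million: RBA balance sheet expands → +$298M.
FX purchase $547 million: RBA balance sheet expands → +$547M.
Currency withdrawal $107 million: just a shift between currency and reserves — both are base money → 0.
Net: 330 + 298 + 547 + 0 = +$1175 million.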